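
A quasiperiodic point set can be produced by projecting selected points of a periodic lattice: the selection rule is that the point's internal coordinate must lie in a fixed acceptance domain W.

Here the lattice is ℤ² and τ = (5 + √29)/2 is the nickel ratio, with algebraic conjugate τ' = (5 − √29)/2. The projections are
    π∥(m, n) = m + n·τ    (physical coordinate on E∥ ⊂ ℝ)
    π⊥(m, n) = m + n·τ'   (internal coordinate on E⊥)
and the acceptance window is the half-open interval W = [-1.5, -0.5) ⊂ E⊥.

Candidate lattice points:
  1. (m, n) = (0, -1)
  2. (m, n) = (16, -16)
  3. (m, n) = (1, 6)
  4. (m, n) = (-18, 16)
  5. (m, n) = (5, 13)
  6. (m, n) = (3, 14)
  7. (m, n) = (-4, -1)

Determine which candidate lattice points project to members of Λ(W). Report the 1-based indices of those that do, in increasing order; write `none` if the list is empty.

none

Compute τ' = (5−√29)/2 = -0.19258, so π⊥(m,n) = m -0.19258·n.
#1 (0,-1): internal coord 0 + (-1)·τ' = +0.19258; +0.19258 ∉ [-1.5, -0.5) → out
#2 (16,-16): internal coord 16 + (-16)·τ' = +19.08132; +19.08132 ∉ [-1.5, -0.5) → out
#3 (1,6): internal coord 1 + (6)·τ' = -0.15549; -0.15549 ∉ [-1.5, -0.5) → out
#4 (-18,16): internal coord -18 + (16)·τ' = -21.08132; -21.08132 ∉ [-1.5, -0.5) → out
#5 (5,13): internal coord 5 + (13)·τ' = +2.49643; +2.49643 ∉ [-1.5, -0.5) → out
#6 (3,14): internal coord 3 + (14)·τ' = +0.30385; +0.30385 ∉ [-1.5, -0.5) → out
#7 (-4,-1): internal coord -4 + (-1)·τ' = -3.80742; -3.80742 ∉ [-1.5, -0.5) → out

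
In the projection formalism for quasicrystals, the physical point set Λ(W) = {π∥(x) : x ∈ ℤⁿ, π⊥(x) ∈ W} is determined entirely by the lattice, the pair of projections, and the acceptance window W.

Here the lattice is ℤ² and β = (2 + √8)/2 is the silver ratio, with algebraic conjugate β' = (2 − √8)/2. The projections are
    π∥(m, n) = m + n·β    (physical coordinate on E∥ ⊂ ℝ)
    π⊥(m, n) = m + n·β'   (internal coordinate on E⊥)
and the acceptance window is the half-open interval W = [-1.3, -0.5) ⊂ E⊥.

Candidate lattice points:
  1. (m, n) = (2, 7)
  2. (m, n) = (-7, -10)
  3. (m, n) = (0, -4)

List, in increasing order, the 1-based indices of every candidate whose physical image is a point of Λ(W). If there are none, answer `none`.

Compute β' = (2−√8)/2 = -0.4142, so π⊥(m,n) = m -0.4142·n.
#1 (2,7): internal coord 2 + (7)·β' = -0.8995; -0.8995 ∈ [-1.3, -0.5) → IN Λ
#2 (-7,-10): internal coord -7 + (-10)·β' = -2.8579; -2.8579 ∉ [-1.3, -0.5) → out
#3 (0,-4): internal coord 0 + (-4)·β' = +1.6569; +1.6569 ∉ [-1.3, -0.5) → out

1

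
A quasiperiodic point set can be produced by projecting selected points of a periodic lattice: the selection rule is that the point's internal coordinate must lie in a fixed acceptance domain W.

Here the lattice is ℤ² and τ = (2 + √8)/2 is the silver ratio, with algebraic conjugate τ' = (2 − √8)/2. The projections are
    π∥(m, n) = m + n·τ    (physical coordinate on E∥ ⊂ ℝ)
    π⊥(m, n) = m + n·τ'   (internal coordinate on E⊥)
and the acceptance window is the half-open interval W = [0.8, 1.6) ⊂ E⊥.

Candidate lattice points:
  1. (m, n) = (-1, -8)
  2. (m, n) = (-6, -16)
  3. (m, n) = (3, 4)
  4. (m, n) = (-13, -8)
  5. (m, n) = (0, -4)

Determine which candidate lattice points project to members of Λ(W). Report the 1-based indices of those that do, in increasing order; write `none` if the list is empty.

3

Compute τ' = (2−√8)/2 = -0.4142, so π⊥(m,n) = m -0.4142·n.
#1 (-1,-8): internal coord -1 + (-8)·τ' = +2.3137; +2.3137 ∉ [0.8, 1.6) → out
#2 (-6,-16): internal coord -6 + (-16)·τ' = +0.6274; +0.6274 ∉ [0.8, 1.6) → out
#3 (3,4): internal coord 3 + (4)·τ' = +1.3431; +1.3431 ∈ [0.8, 1.6) → IN Λ
#4 (-13,-8): internal coord -13 + (-8)·τ' = -9.6863; -9.6863 ∉ [0.8, 1.6) → out
#5 (0,-4): internal coord 0 + (-4)·τ' = +1.6569; +1.6569 ∉ [0.8, 1.6) → out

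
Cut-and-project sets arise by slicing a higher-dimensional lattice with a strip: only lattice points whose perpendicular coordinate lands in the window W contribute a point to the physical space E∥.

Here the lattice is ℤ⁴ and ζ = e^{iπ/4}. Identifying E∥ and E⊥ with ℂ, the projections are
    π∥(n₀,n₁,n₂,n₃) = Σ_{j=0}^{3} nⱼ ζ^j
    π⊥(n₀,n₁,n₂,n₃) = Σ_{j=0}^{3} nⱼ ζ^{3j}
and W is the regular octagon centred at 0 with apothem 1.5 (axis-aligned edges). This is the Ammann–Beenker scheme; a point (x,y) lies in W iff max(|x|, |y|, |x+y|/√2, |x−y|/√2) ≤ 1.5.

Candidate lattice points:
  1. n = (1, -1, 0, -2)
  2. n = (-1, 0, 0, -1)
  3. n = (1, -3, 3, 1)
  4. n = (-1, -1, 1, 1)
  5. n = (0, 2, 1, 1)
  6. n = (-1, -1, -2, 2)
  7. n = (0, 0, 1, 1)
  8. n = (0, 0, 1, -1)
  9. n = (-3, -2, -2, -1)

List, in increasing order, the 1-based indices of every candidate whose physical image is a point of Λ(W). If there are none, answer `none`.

With ζ = e^{iπ/4} the internal vectors are ζ^0,ζ^3,ζ^6,ζ^9.
candidate 1: n = (1, -1, 0, -2) → π⊥ ≈ (+0.29289, -2.12132); max(|x|,|y|,|x±y|/√2) = 2.12132 > 1.5 ⇒ ∉ W
candidate 2: n = (-1, 0, 0, -1) → π⊥ ≈ (-1.70711, -0.70711); max(|x|,|y|,|x±y|/√2) = 1.70711 > 1.5 ⇒ ∉ W
candidate 3: n = (1, -3, 3, 1) → π⊥ ≈ (+3.82843, -4.41421); max(|x|,|y|,|x±y|/√2) = 5.82843 > 1.5 ⇒ ∉ W
candidate 4: n = (-1, -1, 1, 1) → π⊥ ≈ (+0.41421, -1.00000); max(|x|,|y|,|x±y|/√2) = 1.00000 ≤ 1.5 ⇒ ∈ W
candidate 5: n = (0, 2, 1, 1) → π⊥ ≈ (-0.70711, +1.12132); max(|x|,|y|,|x±y|/√2) = 1.29289 ≤ 1.5 ⇒ ∈ W
candidate 6: n = (-1, -1, -2, 2) → π⊥ ≈ (+1.12132, +2.70711); max(|x|,|y|,|x±y|/√2) = 2.70711 > 1.5 ⇒ ∉ W
candidate 7: n = (0, 0, 1, 1) → π⊥ ≈ (+0.70711, -0.29289); max(|x|,|y|,|x±y|/√2) = 0.70711 ≤ 1.5 ⇒ ∈ W
candidate 8: n = (0, 0, 1, -1) → π⊥ ≈ (-0.70711, -1.70711); max(|x|,|y|,|x±y|/√2) = 1.70711 > 1.5 ⇒ ∉ W
candidate 9: n = (-3, -2, -2, -1) → π⊥ ≈ (-2.29289, -0.12132); max(|x|,|y|,|x±y|/√2) = 2.29289 > 1.5 ⇒ ∉ W

4, 5, 7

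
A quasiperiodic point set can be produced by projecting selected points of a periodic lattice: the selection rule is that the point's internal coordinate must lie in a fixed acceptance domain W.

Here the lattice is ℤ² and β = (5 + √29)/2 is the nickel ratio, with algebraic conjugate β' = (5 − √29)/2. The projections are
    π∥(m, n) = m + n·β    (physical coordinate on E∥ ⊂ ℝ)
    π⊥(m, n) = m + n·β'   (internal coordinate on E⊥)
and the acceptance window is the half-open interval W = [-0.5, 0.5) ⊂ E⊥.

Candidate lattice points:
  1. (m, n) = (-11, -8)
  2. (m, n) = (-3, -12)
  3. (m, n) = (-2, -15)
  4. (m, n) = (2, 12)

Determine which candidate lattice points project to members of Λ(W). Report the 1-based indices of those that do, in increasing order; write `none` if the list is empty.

4

Compute β' = (5−√29)/2 = -0.192582, so π⊥(m,n) = m -0.192582·n.
#1 (-11,-8): internal coord -11 + (-8)·β' = -9.459341; -9.459341 ∉ [-0.5, 0.5) → out
#2 (-3,-12): internal coord -3 + (-12)·β' = -0.689011; -0.689011 ∉ [-0.5, 0.5) → out
#3 (-2,-15): internal coord -2 + (-15)·β' = +0.888736; +0.888736 ∉ [-0.5, 0.5) → out
#4 (2,12): internal coord 2 + (12)·β' = -0.310989; -0.310989 ∈ [-0.5, 0.5) → IN Λ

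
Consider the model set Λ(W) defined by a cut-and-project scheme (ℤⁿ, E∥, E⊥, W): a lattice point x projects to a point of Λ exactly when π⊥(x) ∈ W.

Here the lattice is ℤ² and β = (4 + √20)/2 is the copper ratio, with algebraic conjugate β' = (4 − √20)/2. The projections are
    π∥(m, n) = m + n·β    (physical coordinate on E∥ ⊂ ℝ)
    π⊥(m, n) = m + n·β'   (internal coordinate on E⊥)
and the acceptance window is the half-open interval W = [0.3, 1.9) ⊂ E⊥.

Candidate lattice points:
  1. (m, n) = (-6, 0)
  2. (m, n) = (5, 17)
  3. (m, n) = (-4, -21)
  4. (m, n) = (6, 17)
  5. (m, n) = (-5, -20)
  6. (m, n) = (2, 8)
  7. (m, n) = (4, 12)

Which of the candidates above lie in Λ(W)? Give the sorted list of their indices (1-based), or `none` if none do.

Numerically β ≈ 4.236068 and β' = −1/β ≈ -0.236068.
[1] lift (-6,0): star map gives -6.000000; window check 0.3 ≤ -6.000000 < 1.9 is false → out
[2] lift (5,17): star map gives 0.986844; window check 0.3 ≤ 0.986844 < 1.9 is true → IN Λ
[3] lift (-4,-21): star map gives 0.957428; window check 0.3 ≤ 0.957428 < 1.9 is true → IN Λ
[4] lift (6,17): star map gives 1.986844; window check 0.3 ≤ 1.986844 < 1.9 is false → out
[5] lift (-5,-20): star map gives -0.278640; window check 0.3 ≤ -0.278640 < 1.9 is false → out
[6] lift (2,8): star map gives 0.111456; window check 0.3 ≤ 0.111456 < 1.9 is false → out
[7] lift (4,12): star map gives 1.167184; window check 0.3 ≤ 1.167184 < 1.9 is true → IN Λ

2, 3, 7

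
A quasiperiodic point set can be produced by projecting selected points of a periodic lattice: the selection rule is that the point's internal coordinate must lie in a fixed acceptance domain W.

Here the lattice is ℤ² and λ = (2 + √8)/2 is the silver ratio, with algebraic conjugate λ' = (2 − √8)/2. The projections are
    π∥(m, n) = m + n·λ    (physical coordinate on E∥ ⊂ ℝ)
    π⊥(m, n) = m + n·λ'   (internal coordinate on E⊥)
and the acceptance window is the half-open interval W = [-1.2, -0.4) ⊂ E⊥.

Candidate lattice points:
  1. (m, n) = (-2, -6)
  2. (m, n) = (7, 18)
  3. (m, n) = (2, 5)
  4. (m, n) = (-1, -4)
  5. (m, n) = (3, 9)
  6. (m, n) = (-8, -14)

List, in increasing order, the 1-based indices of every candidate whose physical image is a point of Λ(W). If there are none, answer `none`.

2, 5

Numerically λ ≈ 2.4142 and λ' = −1/λ ≈ -0.4142.
[1] lift (-2,-6): star map gives 0.4853; window check -1.2 ≤ 0.4853 < -0.4 is false → out
[2] lift (7,18): star map gives -0.4558; window check -1.2 ≤ -0.4558 < -0.4 is true → IN Λ
[3] lift (2,5): star map gives -0.0711; window check -1.2 ≤ -0.0711 < -0.4 is false → out
[4] lift (-1,-4): star map gives 0.6569; window check -1.2 ≤ 0.6569 < -0.4 is false → out
[5] lift (3,9): star map gives -0.7279; window check -1.2 ≤ -0.7279 < -0.4 is true → IN Λ
[6] lift (-8,-14): star map gives -2.2010; window check -1.2 ≤ -2.2010 < -0.4 is false → out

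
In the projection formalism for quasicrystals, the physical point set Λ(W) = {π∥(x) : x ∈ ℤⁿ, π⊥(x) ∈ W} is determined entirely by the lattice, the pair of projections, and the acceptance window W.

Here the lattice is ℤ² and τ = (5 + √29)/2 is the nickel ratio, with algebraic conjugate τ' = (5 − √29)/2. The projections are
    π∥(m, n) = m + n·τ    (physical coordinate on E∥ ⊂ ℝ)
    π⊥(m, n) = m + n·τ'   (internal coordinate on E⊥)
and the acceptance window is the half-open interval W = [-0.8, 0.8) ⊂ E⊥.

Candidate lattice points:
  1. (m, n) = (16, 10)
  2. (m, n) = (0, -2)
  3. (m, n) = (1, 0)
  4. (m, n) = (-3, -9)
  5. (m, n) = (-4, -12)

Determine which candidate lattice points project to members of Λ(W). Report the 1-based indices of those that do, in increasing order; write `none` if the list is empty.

2

Numerically τ ≈ 5.192582 and τ' = −1/τ ≈ -0.192582.
candidate 1: (m,n)=(16,10) → π∥ = 16+10·τ ≈ 67.925824, π⊥ = 16+10·τ' ≈ 14.074176 ∉ [-0.8, 0.8) ⇒ out
candidate 2: (m,n)=(0,-2) → π∥ = 0-2·τ ≈ -10.385165, π⊥ = 0-2·τ' ≈ 0.385165 ∈ [-0.8, 0.8) ⇒ IN Λ
candidate 3: (m,n)=(1,0) → π∥ = 1+0·τ ≈ 1.000000, π⊥ = 1+0·τ' ≈ 1.000000 ∉ [-0.8, 0.8) ⇒ out
candidate 4: (m,n)=(-3,-9) → π∥ = -3-9·τ ≈ -49.733242, π⊥ = -3-9·τ' ≈ -1.266758 ∉ [-0.8, 0.8) ⇒ out
candidate 5: (m,n)=(-4,-12) → π∥ = -4-12·τ ≈ -66.310989, π⊥ = -4-12·τ' ≈ -1.689011 ∉ [-0.8, 0.8) ⇒ out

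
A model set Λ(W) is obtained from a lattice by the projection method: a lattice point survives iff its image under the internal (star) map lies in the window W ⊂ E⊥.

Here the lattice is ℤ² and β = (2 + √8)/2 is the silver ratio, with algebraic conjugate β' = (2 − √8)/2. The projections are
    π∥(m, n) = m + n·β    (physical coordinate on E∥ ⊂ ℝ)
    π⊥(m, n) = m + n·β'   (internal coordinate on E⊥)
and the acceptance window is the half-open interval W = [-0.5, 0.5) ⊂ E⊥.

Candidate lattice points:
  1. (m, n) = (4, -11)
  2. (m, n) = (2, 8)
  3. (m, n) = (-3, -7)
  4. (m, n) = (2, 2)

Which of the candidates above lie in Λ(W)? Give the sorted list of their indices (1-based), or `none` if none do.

3

Numerically β ≈ 2.41421 and β' = −1/β ≈ -0.41421.
candidate 1: (m,n)=(4,-11) → π∥ = 4-11·β ≈ -22.55635, π⊥ = 4-11·β' ≈ 8.55635 ∉ [-0.5, 0.5) ⇒ out
candidate 2: (m,n)=(2,8) → π∥ = 2+8·β ≈ 21.31371, π⊥ = 2+8·β' ≈ -1.31371 ∉ [-0.5, 0.5) ⇒ out
candidate 3: (m,n)=(-3,-7) → π∥ = -3-7·β ≈ -19.89949, π⊥ = -3-7·β' ≈ -0.10051 ∈ [-0.5, 0.5) ⇒ IN Λ
candidate 4: (m,n)=(2,2) → π∥ = 2+2·β ≈ 6.82843, π⊥ = 2+2·β' ≈ 1.17157 ∉ [-0.5, 0.5) ⇒ out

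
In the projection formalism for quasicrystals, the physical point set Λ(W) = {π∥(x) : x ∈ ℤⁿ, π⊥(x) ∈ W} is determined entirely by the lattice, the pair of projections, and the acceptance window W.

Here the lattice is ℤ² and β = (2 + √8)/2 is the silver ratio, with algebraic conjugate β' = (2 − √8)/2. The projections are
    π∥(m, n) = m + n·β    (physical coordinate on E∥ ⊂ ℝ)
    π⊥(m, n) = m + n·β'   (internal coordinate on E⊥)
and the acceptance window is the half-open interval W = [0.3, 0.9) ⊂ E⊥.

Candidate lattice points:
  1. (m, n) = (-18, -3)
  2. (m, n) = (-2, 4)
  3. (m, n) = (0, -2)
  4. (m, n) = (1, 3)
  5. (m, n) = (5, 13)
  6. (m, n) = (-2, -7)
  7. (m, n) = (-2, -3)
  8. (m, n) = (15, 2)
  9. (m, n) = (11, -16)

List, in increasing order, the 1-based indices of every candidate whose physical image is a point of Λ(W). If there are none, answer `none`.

Compute β' = (2−√8)/2 = -0.4142, so π⊥(m,n) = m -0.4142·n.
candidate 1: (m,n)=(-18,-3) → π∥ = -18-3·β ≈ -25.2426, π⊥ = -18-3·β' ≈ -16.7574 ∉ [0.3, 0.9) ⇒ out
candidate 2: (m,n)=(-2,4) → π∥ = -2+4·β ≈ 7.6569, π⊥ = -2+4·β' ≈ -3.6569 ∉ [0.3, 0.9) ⇒ out
candidate 3: (m,n)=(0,-2) → π∥ = 0-2·β ≈ -4.8284, π⊥ = 0-2·β' ≈ 0.8284 ∈ [0.3, 0.9) ⇒ IN Λ
candidate 4: (m,n)=(1,3) → π∥ = 1+3·β ≈ 8.2426, π⊥ = 1+3·β' ≈ -0.2426 ∉ [0.3, 0.9) ⇒ out
candidate 5: (m,n)=(5,13) → π∥ = 5+13·β ≈ 36.3848, π⊥ = 5+13·β' ≈ -0.3848 ∉ [0.3, 0.9) ⇒ out
candidate 6: (m,n)=(-2,-7) → π∥ = -2-7·β ≈ -18.8995, π⊥ = -2-7·β' ≈ 0.8995 ∈ [0.3, 0.9) ⇒ IN Λ
candidate 7: (m,n)=(-2,-3) → π∥ = -2-3·β ≈ -9.2426, π⊥ = -2-3·β' ≈ -0.7574 ∉ [0.3, 0.9) ⇒ out
candidate 8: (m,n)=(15,2) → π∥ = 15+2·β ≈ 19.8284, π⊥ = 15+2·β' ≈ 14.1716 ∉ [0.3, 0.9) ⇒ out
candidate 9: (m,n)=(11,-16) → π∥ = 11-16·β ≈ -27.6274, π⊥ = 11-16·β' ≈ 17.6274 ∉ [0.3, 0.9) ⇒ out

3, 6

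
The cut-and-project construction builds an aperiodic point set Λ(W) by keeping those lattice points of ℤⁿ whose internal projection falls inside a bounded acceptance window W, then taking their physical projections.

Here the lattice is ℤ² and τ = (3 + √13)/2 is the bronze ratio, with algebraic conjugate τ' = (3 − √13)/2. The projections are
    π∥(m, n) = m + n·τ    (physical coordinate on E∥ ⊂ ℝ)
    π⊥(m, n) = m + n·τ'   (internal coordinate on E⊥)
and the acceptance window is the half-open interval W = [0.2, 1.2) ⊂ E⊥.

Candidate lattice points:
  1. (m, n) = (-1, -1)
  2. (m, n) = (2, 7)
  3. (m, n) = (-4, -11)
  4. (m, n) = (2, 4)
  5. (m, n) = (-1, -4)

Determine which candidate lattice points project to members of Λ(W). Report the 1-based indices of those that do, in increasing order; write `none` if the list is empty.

4, 5

Compute τ' = (3−√13)/2 = -0.3028, so π⊥(m,n) = m -0.3028·n.
[1] lift (-1,-1): star map gives -0.6972; window check 0.2 ≤ -0.6972 < 1.2 is false → out
[2] lift (2,7): star map gives -0.1194; window check 0.2 ≤ -0.1194 < 1.2 is false → out
[3] lift (-4,-11): star map gives -0.6695; window check 0.2 ≤ -0.6695 < 1.2 is false → out
[4] lift (2,4): star map gives 0.7889; window check 0.2 ≤ 0.7889 < 1.2 is true → IN Λ
[5] lift (-1,-4): star map gives 0.2111; window check 0.2 ≤ 0.2111 < 1.2 is true → IN Λ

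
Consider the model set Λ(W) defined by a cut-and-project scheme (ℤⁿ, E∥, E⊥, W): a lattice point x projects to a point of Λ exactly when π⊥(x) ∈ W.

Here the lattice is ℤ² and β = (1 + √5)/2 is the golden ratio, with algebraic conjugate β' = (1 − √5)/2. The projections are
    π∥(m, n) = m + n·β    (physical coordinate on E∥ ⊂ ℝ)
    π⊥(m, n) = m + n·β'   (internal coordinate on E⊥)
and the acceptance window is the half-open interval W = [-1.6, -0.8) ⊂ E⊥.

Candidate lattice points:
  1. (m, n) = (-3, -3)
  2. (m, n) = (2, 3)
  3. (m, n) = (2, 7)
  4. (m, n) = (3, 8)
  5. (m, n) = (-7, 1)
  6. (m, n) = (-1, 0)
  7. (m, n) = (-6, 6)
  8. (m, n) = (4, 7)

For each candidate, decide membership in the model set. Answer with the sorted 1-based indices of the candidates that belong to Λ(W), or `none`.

1, 6

β' = (1−√5)/2 ≈ -0.6180.
#1 (-3,-3): internal coord -3 + (-3)·β' = -1.1459; -1.1459 ∈ [-1.6, -0.8) → IN Λ
#2 (2,3): internal coord 2 + (3)·β' = +0.1459; +0.1459 ∉ [-1.6, -0.8) → out
#3 (2,7): internal coord 2 + (7)·β' = -2.3262; -2.3262 ∉ [-1.6, -0.8) → out
#4 (3,8): internal coord 3 + (8)·β' = -1.9443; -1.9443 ∉ [-1.6, -0.8) → out
#5 (-7,1): internal coord -7 + (1)·β' = -7.6180; -7.6180 ∉ [-1.6, -0.8) → out
#6 (-1,0): internal coord -1 + (0)·β' = -1.0000; -1.0000 ∈ [-1.6, -0.8) → IN Λ
#7 (-6,6): internal coord -6 + (6)·β' = -9.7082; -9.7082 ∉ [-1.6, -0.8) → out
#8 (4,7): internal coord 4 + (7)·β' = -0.3262; -0.3262 ∉ [-1.6, -0.8) → out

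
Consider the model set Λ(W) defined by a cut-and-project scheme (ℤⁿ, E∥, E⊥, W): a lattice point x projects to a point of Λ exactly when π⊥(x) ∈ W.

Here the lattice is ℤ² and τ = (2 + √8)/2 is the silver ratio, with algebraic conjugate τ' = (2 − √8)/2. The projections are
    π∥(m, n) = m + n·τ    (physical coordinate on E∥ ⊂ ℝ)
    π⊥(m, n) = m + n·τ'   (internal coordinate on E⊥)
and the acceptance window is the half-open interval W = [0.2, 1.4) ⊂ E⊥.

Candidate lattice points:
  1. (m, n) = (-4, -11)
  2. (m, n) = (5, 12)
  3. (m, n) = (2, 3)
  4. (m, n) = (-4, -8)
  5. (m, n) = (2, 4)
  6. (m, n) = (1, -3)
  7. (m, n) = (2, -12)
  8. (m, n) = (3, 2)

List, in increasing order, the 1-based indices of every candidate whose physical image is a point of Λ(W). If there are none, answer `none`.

τ' = (2−√8)/2 ≈ -0.414214.
[1] lift (-4,-11): star map gives 0.556349; window check 0.2 ≤ 0.556349 < 1.4 is true → IN Λ
[2] lift (5,12): star map gives 0.029437; window check 0.2 ≤ 0.029437 < 1.4 is false → out
[3] lift (2,3): star map gives 0.757359; window check 0.2 ≤ 0.757359 < 1.4 is true → IN Λ
[4] lift (-4,-8): star map gives -0.686292; window check 0.2 ≤ -0.686292 < 1.4 is false → out
[5] lift (2,4): star map gives 0.343146; window check 0.2 ≤ 0.343146 < 1.4 is true → IN Λ
[6] lift (1,-3): star map gives 2.242641; window check 0.2 ≤ 2.242641 < 1.4 is false → out
[7] lift (2,-12): star map gives 6.970563; window check 0.2 ≤ 6.970563 < 1.4 is false → out
[8] lift (3,2): star map gives 2.171573; window check 0.2 ≤ 2.171573 < 1.4 is false → out

1, 3, 5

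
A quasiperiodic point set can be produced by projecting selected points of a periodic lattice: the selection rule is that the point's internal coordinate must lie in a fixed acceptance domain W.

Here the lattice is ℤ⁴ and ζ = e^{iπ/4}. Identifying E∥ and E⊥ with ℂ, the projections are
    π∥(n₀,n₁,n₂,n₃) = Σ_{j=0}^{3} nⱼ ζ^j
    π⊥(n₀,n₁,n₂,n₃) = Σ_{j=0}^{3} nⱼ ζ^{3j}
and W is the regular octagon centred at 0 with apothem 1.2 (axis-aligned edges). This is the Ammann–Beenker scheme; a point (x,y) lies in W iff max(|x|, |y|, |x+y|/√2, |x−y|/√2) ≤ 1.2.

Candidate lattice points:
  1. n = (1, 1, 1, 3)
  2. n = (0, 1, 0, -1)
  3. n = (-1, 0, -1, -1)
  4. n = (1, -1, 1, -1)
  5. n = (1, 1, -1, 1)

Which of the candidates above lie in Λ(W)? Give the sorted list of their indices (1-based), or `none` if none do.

With ζ = e^{iπ/4} the internal vectors are ζ^0,ζ^3,ζ^6,ζ^9.
#1 (1, 1, 1, 3): internal (2.4142, 1.8284); octagon support 3.0000 vs apothem 1.2 → ∉ W
#2 (0, 1, 0, -1): internal (-1.4142, 0.0000); octagon support 1.4142 vs apothem 1.2 → ∉ W
#3 (-1, 0, -1, -1): internal (-1.7071, 0.2929); octagon support 1.7071 vs apothem 1.2 → ∉ W
#4 (1, -1, 1, -1): internal (1.0000, -2.4142); octagon support 2.4142 vs apothem 1.2 → ∉ W
#5 (1, 1, -1, 1): internal (1.0000, 2.4142); octagon support 2.4142 vs apothem 1.2 → ∉ W

none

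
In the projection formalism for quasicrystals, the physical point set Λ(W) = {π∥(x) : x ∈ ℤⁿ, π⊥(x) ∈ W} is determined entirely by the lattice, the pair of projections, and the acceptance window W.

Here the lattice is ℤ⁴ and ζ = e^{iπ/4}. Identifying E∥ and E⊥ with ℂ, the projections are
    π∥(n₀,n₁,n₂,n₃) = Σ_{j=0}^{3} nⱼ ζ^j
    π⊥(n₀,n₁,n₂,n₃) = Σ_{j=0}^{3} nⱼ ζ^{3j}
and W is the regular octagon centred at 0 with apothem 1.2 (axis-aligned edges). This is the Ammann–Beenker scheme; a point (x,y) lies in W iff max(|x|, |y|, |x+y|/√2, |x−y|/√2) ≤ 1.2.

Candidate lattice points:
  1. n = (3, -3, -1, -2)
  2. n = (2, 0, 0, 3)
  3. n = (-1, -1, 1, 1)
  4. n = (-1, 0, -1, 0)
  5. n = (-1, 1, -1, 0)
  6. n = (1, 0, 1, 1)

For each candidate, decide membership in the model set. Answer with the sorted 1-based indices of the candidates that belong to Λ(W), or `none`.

With ζ = e^{iπ/4} the internal vectors are ζ^0,ζ^3,ζ^6,ζ^9.
candidate 1: n = (3, -3, -1, -2) → π⊥ ≈ (+3.707107, -2.535534); max(|x|,|y|,|x±y|/√2) = 4.414214 > 1.2 ⇒ ∉ W
candidate 2: n = (2, 0, 0, 3) → π⊥ ≈ (+4.121320, +2.121320); max(|x|,|y|,|x±y|/√2) = 4.414214 > 1.2 ⇒ ∉ W
candidate 3: n = (-1, -1, 1, 1) → π⊥ ≈ (+0.414214, -1.000000); max(|x|,|y|,|x±y|/√2) = 1.000000 ≤ 1.2 ⇒ ∈ W
candidate 4: n = (-1, 0, -1, 0) → π⊥ ≈ (-1.000000, +1.000000); max(|x|,|y|,|x±y|/√2) = 1.414214 > 1.2 ⇒ ∉ W
candidate 5: n = (-1, 1, -1, 0) → π⊥ ≈ (-1.707107, +1.707107); max(|x|,|y|,|x±y|/√2) = 2.414214 > 1.2 ⇒ ∉ W
candidate 6: n = (1, 0, 1, 1) → π⊥ ≈ (+1.707107, -0.292893); max(|x|,|y|,|x±y|/√2) = 1.707107 > 1.2 ⇒ ∉ W

3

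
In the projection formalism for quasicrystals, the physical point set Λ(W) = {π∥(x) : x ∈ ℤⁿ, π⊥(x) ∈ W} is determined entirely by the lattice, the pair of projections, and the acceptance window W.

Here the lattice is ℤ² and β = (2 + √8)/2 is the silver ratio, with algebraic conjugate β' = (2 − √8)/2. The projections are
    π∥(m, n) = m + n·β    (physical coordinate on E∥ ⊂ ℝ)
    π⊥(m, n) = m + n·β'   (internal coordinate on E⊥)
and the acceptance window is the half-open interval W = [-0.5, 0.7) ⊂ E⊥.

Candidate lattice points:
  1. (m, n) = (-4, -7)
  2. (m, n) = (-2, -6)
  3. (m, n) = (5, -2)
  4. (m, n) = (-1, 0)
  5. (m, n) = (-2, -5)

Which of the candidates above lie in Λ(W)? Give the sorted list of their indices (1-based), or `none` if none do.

2, 5

Compute β' = (2−√8)/2 = -0.4142, so π⊥(m,n) = m -0.4142·n.
candidate 1: (m,n)=(-4,-7) → π∥ = -4-7·β ≈ -20.8995, π⊥ = -4-7·β' ≈ -1.1005 ∉ [-0.5, 0.7) ⇒ out
candidate 2: (m,n)=(-2,-6) → π∥ = -2-6·β ≈ -16.4853, π⊥ = -2-6·β' ≈ 0.4853 ∈ [-0.5, 0.7) ⇒ IN Λ
candidate 3: (m,n)=(5,-2) → π∥ = 5-2·β ≈ 0.1716, π⊥ = 5-2·β' ≈ 5.8284 ∉ [-0.5, 0.7) ⇒ out
candidate 4: (m,n)=(-1,0) → π∥ = -1+0·β ≈ -1.0000, π⊥ = -1+0·β' ≈ -1.0000 ∉ [-0.5, 0.7) ⇒ out
candidate 5: (m,n)=(-2,-5) → π∥ = -2-5·β ≈ -14.0711, π⊥ = -2-5·β' ≈ 0.0711 ∈ [-0.5, 0.7) ⇒ IN Λ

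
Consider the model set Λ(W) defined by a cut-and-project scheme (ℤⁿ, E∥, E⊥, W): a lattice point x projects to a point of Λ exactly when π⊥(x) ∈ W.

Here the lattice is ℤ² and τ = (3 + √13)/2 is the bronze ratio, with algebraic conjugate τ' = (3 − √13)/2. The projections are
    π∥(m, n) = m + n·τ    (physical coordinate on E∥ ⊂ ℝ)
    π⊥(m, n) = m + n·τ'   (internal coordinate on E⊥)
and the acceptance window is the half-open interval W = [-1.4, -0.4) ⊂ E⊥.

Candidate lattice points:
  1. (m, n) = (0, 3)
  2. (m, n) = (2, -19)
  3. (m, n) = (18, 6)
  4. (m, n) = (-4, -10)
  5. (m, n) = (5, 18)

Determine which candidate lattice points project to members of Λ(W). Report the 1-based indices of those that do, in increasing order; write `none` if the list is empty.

Numerically τ ≈ 3.302776 and τ' = −1/τ ≈ -0.302776.
#1 (0,3): internal coord 0 + (3)·τ' = -0.908327; -0.908327 ∈ [-1.4, -0.4) → IN Λ
#2 (2,-19): internal coord 2 + (-19)·τ' = +7.752737; +7.752737 ∉ [-1.4, -0.4) → out
#3 (18,6): internal coord 18 + (6)·τ' = +16.183346; +16.183346 ∉ [-1.4, -0.4) → out
#4 (-4,-10): internal coord -4 + (-10)·τ' = -0.972244; -0.972244 ∈ [-1.4, -0.4) → IN Λ
#5 (5,18): internal coord 5 + (18)·τ' = -0.449961; -0.449961 ∈ [-1.4, -0.4) → IN Λ

1, 4, 5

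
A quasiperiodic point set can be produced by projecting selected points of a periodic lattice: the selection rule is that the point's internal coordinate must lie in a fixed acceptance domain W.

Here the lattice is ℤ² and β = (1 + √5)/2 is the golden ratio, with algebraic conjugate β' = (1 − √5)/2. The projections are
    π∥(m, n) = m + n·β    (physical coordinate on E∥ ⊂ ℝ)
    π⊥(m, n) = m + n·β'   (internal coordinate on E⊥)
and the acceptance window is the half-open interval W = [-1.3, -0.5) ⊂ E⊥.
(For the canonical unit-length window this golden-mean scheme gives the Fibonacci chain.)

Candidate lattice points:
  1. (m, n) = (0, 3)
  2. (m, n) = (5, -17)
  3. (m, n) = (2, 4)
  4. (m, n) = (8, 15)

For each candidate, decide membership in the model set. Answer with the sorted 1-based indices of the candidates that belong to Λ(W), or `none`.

β' = (1−√5)/2 ≈ -0.618034.
candidate 1: (m,n)=(0,3) → π∥ = 0+3·β ≈ 4.854102, π⊥ = 0+3·β' ≈ -1.854102 ∉ [-1.3, -0.5) ⇒ out
candidate 2: (m,n)=(5,-17) → π∥ = 5-17·β ≈ -22.506578, π⊥ = 5-17·β' ≈ 15.506578 ∉ [-1.3, -0.5) ⇒ out
candidate 3: (m,n)=(2,4) → π∥ = 2+4·β ≈ 8.472136, π⊥ = 2+4·β' ≈ -0.472136 ∉ [-1.3, -0.5) ⇒ out
candidate 4: (m,n)=(8,15) → π∥ = 8+15·β ≈ 32.270510, π⊥ = 8+15·β' ≈ -1.270510 ∈ [-1.3, -0.5) ⇒ IN Λ

4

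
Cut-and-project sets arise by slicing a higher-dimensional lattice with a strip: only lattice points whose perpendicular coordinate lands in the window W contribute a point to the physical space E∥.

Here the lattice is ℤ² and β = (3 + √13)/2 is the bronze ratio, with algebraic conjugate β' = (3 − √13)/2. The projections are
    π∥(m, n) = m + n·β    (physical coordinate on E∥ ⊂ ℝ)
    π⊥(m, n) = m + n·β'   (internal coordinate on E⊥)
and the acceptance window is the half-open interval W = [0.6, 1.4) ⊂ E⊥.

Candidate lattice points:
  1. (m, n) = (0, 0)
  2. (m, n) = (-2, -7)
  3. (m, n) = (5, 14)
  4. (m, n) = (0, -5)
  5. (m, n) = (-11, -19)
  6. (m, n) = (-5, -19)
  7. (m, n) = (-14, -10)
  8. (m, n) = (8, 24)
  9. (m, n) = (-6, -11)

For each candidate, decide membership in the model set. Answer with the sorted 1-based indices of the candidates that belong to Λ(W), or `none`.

3, 6, 8

Compute β' = (3−√13)/2 = -0.302776, so π⊥(m,n) = m -0.302776·n.
candidate 1: (m,n)=(0,0) → π∥ = 0+0·β ≈ 0.000000, π⊥ = 0+0·β' ≈ 0.000000 ∉ [0.6, 1.4) ⇒ out
candidate 2: (m,n)=(-2,-7) → π∥ = -2-7·β ≈ -25.119429, π⊥ = -2-7·β' ≈ 0.119429 ∉ [0.6, 1.4) ⇒ out
candidate 3: (m,n)=(5,14) → π∥ = 5+14·β ≈ 51.238859, π⊥ = 5+14·β' ≈ 0.761141 ∈ [0.6, 1.4) ⇒ IN Λ
candidate 4: (m,n)=(0,-5) → π∥ = 0-5·β ≈ -16.513878, π⊥ = 0-5·β' ≈ 1.513878 ∉ [0.6, 1.4) ⇒ out
candidate 5: (m,n)=(-11,-19) → π∥ = -11-19·β ≈ -73.752737, π⊥ = -11-19·β' ≈ -5.247263 ∉ [0.6, 1.4) ⇒ out
candidate 6: (m,n)=(-5,-19) → π∥ = -5-19·β ≈ -67.752737, π⊥ = -5-19·β' ≈ 0.752737 ∈ [0.6, 1.4) ⇒ IN Λ
candidate 7: (m,n)=(-14,-10) → π∥ = -14-10·β ≈ -47.027756, π⊥ = -14-10·β' ≈ -10.972244 ∉ [0.6, 1.4) ⇒ out
candidate 8: (m,n)=(8,24) → π∥ = 8+24·β ≈ 87.266615, π⊥ = 8+24·β' ≈ 0.733385 ∈ [0.6, 1.4) ⇒ IN Λ
candidate 9: (m,n)=(-6,-11) → π∥ = -6-11·β ≈ -42.330532, π⊥ = -6-11·β' ≈ -2.669468 ∉ [0.6, 1.4) ⇒ out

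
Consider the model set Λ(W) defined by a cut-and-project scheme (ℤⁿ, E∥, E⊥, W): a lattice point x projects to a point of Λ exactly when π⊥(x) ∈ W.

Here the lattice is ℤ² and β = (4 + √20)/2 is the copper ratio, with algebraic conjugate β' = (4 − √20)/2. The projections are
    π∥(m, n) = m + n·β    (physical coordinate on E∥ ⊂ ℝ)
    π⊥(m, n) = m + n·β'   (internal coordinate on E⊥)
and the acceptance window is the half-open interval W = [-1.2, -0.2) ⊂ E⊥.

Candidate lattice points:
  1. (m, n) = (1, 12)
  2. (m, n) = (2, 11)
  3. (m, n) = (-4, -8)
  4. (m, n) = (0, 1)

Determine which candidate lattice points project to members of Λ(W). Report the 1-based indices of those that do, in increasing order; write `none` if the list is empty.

2, 4

Numerically β ≈ 4.23607 and β' = −1/β ≈ -0.23607.
[1] lift (1,12): star map gives -1.83282; window check -1.2 ≤ -1.83282 < -0.2 is false → out
[2] lift (2,11): star map gives -0.59675; window check -1.2 ≤ -0.59675 < -0.2 is true → IN Λ
[3] lift (-4,-8): star map gives -2.11146; window check -1.2 ≤ -2.11146 < -0.2 is false → out
[4] lift (0,1): star map gives -0.23607; window check -1.2 ≤ -0.23607 < -0.2 is true → IN Λ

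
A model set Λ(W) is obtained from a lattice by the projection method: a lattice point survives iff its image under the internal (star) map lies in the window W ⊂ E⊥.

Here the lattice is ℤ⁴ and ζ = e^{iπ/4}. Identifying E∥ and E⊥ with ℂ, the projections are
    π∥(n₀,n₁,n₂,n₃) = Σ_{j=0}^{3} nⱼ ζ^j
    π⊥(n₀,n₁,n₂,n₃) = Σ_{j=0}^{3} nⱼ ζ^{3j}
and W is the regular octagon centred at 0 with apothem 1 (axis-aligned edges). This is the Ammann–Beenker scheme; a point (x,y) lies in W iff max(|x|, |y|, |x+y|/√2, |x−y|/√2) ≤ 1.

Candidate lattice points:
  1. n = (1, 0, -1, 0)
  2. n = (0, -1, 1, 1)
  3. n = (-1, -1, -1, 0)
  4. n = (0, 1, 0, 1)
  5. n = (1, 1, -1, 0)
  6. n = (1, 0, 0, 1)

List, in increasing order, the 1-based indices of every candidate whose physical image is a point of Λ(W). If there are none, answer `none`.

Internal map: ζ^{3j} for j=0..3 gives (1,0), (−√2/2,√2/2), (0,−1), (√2/2,√2/2).
candidate 1: n = (1, 0, -1, 0) → π⊥ ≈ (+1.000000, +1.000000); max(|x|,|y|,|x±y|/√2) = 1.414214 > 1 ⇒ ∉ W
candidate 2: n = (0, -1, 1, 1) → π⊥ ≈ (+1.414214, -1.000000); max(|x|,|y|,|x±y|/√2) = 1.707107 > 1 ⇒ ∉ W
candidate 3: n = (-1, -1, -1, 0) → π⊥ ≈ (-0.292893, +0.292893); max(|x|,|y|,|x±y|/√2) = 0.414214 ≤ 1 ⇒ ∈ W
candidate 4: n = (0, 1, 0, 1) → π⊥ ≈ (+0.000000, +1.414214); max(|x|,|y|,|x±y|/√2) = 1.414214 > 1 ⇒ ∉ W
candidate 5: n = (1, 1, -1, 0) → π⊥ ≈ (+0.292893, +1.707107); max(|x|,|y|,|x±y|/√2) = 1.707107 > 1 ⇒ ∉ W
candidate 6: n = (1, 0, 0, 1) → π⊥ ≈ (+1.707107, +0.707107); max(|x|,|y|,|x±y|/√2) = 1.707107 > 1 ⇒ ∉ W

3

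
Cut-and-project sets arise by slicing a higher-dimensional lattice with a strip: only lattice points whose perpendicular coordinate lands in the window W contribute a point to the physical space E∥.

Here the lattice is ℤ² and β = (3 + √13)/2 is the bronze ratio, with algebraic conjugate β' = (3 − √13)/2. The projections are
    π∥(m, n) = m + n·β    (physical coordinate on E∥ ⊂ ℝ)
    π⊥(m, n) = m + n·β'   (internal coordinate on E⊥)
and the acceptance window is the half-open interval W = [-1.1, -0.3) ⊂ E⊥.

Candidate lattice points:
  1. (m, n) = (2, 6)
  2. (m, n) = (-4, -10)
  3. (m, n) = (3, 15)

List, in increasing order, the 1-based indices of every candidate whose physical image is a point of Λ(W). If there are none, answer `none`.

2

β' = (3−√13)/2 ≈ -0.302776.
[1] lift (2,6): star map gives 0.183346; window check -1.1 ≤ 0.183346 < -0.3 is false → out
[2] lift (-4,-10): star map gives -0.972244; window check -1.1 ≤ -0.972244 < -0.3 is true → IN Λ
[3] lift (3,15): star map gives -1.541635; window check -1.1 ≤ -1.541635 < -0.3 is false → out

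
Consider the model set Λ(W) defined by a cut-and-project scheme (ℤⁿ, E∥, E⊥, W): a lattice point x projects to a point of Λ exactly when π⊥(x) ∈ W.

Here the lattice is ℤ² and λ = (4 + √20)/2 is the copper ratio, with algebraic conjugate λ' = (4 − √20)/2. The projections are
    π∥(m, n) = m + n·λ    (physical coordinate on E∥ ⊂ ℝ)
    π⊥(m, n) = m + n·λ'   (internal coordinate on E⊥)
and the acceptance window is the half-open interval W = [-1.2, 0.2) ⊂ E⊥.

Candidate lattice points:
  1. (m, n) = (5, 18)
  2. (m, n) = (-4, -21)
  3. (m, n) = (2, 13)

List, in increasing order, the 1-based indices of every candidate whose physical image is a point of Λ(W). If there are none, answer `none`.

3

Compute λ' = (4−√20)/2 = -0.2361, so π⊥(m,n) = m -0.2361·n.
[1] lift (5,18): star map gives 0.7508; window check -1.2 ≤ 0.7508 < 0.2 is false → out
[2] lift (-4,-21): star map gives 0.9574; window check -1.2 ≤ 0.9574 < 0.2 is false → out
[3] lift (2,13): star map gives -1.0689; window check -1.2 ≤ -1.0689 < 0.2 is true → IN Λ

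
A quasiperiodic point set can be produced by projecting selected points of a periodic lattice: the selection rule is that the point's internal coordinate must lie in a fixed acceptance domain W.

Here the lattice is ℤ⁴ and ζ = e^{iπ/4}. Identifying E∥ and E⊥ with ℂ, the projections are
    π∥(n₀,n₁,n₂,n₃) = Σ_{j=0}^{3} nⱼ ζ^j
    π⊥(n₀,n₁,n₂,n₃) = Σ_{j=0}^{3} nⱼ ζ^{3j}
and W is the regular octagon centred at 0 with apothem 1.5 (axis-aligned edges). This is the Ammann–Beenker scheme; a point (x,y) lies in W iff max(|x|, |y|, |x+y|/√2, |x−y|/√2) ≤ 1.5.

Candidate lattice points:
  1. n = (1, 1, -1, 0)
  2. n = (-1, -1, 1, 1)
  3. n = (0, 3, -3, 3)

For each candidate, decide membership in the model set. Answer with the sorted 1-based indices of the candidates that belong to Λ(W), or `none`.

2

Internal map: ζ^{3j} for j=0..3 gives (1,0), (−√2/2,√2/2), (0,−1), (√2/2,√2/2).
#1 (1, 1, -1, 0): internal (0.292893, 1.707107); octagon support 1.707107 vs apothem 1.5 → ∉ W
#2 (-1, -1, 1, 1): internal (0.414214, -1.000000); octagon support 1.000000 vs apothem 1.5 → ∈ W
#3 (0, 3, -3, 3): internal (0.000000, 7.242641); octagon support 7.242641 vs apothem 1.5 → ∉ W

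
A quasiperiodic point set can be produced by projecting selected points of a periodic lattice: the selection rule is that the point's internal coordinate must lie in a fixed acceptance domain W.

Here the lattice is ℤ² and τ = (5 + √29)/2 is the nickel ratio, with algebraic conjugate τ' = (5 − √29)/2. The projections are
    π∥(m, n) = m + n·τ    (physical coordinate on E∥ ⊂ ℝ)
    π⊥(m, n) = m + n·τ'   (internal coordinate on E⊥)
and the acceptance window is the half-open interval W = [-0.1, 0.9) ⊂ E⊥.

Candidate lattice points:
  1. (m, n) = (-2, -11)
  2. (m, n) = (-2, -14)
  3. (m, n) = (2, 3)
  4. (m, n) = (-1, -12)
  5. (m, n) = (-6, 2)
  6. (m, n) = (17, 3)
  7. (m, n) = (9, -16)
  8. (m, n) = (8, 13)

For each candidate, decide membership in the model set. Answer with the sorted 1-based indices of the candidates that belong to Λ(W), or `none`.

1, 2

Compute τ' = (5−√29)/2 = -0.19258, so π⊥(m,n) = m -0.19258·n.
[1] lift (-2,-11): star map gives 0.11841; window check -0.1 ≤ 0.11841 < 0.9 is true → IN Λ
[2] lift (-2,-14): star map gives 0.69615; window check -0.1 ≤ 0.69615 < 0.9 is true → IN Λ
[3] lift (2,3): star map gives 1.42225; window check -0.1 ≤ 1.42225 < 0.9 is false → out
[4] lift (-1,-12): star map gives 1.31099; window check -0.1 ≤ 1.31099 < 0.9 is false → out
[5] lift (-6,2): star map gives -6.38516; window check -0.1 ≤ -6.38516 < 0.9 is false → out
[6] lift (17,3): star map gives 16.42225; window check -0.1 ≤ 16.42225 < 0.9 is false → out
[7] lift (9,-16): star map gives 12.08132; window check -0.1 ≤ 12.08132 < 0.9 is false → out
[8] lift (8,13): star map gives 5.49643; window check -0.1 ≤ 5.49643 < 0.9 is false → out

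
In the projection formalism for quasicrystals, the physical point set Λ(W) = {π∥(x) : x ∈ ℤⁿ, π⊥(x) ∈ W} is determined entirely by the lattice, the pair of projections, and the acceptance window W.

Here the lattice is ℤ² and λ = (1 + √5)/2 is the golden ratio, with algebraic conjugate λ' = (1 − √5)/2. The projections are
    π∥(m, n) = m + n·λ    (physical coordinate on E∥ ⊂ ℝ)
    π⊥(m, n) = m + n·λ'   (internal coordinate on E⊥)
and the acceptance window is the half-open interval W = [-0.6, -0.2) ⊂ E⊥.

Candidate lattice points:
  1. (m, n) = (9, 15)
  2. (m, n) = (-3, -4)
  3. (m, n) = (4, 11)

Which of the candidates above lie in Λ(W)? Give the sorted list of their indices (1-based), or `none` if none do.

1, 2

λ' = (1−√5)/2 ≈ -0.618034.
#1 (9,15): internal coord 9 + (15)·λ' = -0.270510; -0.270510 ∈ [-0.6, -0.2) → IN Λ
#2 (-3,-4): internal coord -3 + (-4)·λ' = -0.527864; -0.527864 ∈ [-0.6, -0.2) → IN Λ
#3 (4,11): internal coord 4 + (11)·λ' = -2.798374; -2.798374 ∉ [-0.6, -0.2) → out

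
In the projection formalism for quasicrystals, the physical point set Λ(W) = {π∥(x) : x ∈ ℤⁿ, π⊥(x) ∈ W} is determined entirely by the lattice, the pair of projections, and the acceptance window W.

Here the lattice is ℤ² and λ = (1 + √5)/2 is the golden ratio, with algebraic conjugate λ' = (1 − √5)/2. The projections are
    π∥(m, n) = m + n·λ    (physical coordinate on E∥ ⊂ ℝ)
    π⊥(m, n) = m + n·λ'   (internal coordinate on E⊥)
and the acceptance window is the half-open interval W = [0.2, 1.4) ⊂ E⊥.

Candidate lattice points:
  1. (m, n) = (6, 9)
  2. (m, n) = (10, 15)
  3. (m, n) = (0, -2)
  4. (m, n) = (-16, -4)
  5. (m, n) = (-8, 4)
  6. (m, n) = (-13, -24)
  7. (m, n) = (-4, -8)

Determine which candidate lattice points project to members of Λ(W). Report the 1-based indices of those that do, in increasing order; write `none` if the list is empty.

λ' = (1−√5)/2 ≈ -0.6180.
[1] lift (6,9): star map gives 0.4377; window check 0.2 ≤ 0.4377 < 1.4 is true → IN Λ
[2] lift (10,15): star map gives 0.7295; window check 0.2 ≤ 0.7295 < 1.4 is true → IN Λ
[3] lift (0,-2): star map gives 1.2361; window check 0.2 ≤ 1.2361 < 1.4 is true → IN Λ
[4] lift (-16,-4): star map gives -13.5279; window check 0.2 ≤ -13.5279 < 1.4 is false → out
[5] lift (-8,4): star map gives -10.4721; window check 0.2 ≤ -10.4721 < 1.4 is false → out
[6] lift (-13,-24): star map gives 1.8328; window check 0.2 ≤ 1.8328 < 1.4 is false → out
[7] lift (-4,-8): star map gives 0.9443; window check 0.2 ≤ 0.9443 < 1.4 is true → IN Λ

1, 2, 3, 7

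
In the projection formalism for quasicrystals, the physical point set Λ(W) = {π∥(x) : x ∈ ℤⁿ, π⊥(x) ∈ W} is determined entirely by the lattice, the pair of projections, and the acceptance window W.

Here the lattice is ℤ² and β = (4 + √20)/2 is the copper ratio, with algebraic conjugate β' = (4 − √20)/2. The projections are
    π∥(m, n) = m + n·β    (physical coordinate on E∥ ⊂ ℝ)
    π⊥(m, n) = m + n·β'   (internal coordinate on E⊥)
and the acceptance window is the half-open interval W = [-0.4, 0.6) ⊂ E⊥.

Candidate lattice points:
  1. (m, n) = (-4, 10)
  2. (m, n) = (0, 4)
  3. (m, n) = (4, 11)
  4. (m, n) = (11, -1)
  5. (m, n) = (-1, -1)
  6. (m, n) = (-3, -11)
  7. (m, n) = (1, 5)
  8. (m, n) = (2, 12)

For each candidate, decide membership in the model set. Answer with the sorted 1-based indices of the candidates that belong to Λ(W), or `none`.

7

β' = (4−√20)/2 ≈ -0.23607.
candidate 1: (m,n)=(-4,10) → π∥ = -4+10·β ≈ 38.36068, π⊥ = -4+10·β' ≈ -6.36068 ∉ [-0.4, 0.6) ⇒ out
candidate 2: (m,n)=(0,4) → π∥ = 0+4·β ≈ 16.94427, π⊥ = 0+4·β' ≈ -0.94427 ∉ [-0.4, 0.6) ⇒ out
candidate 3: (m,n)=(4,11) → π∥ = 4+11·β ≈ 50.59675, π⊥ = 4+11·β' ≈ 1.40325 ∉ [-0.4, 0.6) ⇒ out
candidate 4: (m,n)=(11,-1) → π∥ = 11-1·β ≈ 6.76393, π⊥ = 11-1·β' ≈ 11.23607 ∉ [-0.4, 0.6) ⇒ out
candidate 5: (m,n)=(-1,-1) → π∥ = -1-1·β ≈ -5.23607, π⊥ = -1-1·β' ≈ -0.76393 ∉ [-0.4, 0.6) ⇒ out
candidate 6: (m,n)=(-3,-11) → π∥ = -3-11·β ≈ -49.59675, π⊥ = -3-11·β' ≈ -0.40325 ∉ [-0.4, 0.6) ⇒ out
candidate 7: (m,n)=(1,5) → π∥ = 1+5·β ≈ 22.18034, π⊥ = 1+5·β' ≈ -0.18034 ∈ [-0.4, 0.6) ⇒ IN Λ
candidate 8: (m,n)=(2,12) → π∥ = 2+12·β ≈ 52.83282, π⊥ = 2+12·β' ≈ -0.83282 ∉ [-0.4, 0.6) ⇒ out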